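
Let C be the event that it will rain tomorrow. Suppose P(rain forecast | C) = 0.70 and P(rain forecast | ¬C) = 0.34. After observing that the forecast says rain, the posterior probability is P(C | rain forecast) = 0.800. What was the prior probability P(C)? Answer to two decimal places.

P(C) = 0.66

In odds form, posterior odds = prior odds × likelihood ratio, so prior odds = posterior odds ÷ LR.
Posterior odds = 0.800/(1−0.800) = 4.0000. LR = 0.70/0.34 = 2.0588.
Prior odds = 4.0000/2.0588 = 1.9429, so P(C) = 1.9429/(1+1.9429) ≈ 0.66.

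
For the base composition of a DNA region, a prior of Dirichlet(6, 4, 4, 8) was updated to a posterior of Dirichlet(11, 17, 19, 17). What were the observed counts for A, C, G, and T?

counts (5, 13, 15, 9)

For a Dirichlet(α) prior with multinomial counts c, the posterior is Dirichlet(α + c) componentwise.
Counts are posterior − prior componentwise: 11−6=5, 17−4=13, 19−4=15, 17−8=9.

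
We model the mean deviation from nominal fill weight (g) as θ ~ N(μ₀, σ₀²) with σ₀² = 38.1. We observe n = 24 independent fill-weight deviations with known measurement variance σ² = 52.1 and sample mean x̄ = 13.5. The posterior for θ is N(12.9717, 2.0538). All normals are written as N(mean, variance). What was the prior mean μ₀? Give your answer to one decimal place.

The posterior mean is a precision-weighted average: μ_n = (τ₀μ₀ + τ_data·x̄)/(τ₀+τ_data), with τ₀=1/σ₀² and τ_data=n/σ².
Here τ₀ = 1/38.1 = 0.026247 and τ_data = 24/52.1 = 0.460653, so τ_n = 0.486900.
Rearranging for μ₀: μ₀ = (μ_n·τ_n − τ_data·x̄)/τ₀ = (12.9717·0.486900 − 0.460653·13.5) / 0.026247 = 0.097105/0.026247 ≈ 3.7.

μ₀ = 3.7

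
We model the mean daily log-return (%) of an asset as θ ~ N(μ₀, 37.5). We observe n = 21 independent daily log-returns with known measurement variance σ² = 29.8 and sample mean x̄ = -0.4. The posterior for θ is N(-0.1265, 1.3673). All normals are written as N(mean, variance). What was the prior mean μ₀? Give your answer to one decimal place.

The posterior mean is a precision-weighted average: μ_n = (τ₀μ₀ + τ_data·x̄)/(τ₀+τ_data), with τ₀=1/σ₀² and τ_data=n/σ².
Here τ₀ = 1/37.5 = 0.026667 and τ_data = 21/29.8 = 0.704698, so τ_n = 0.731365.
Rearranging for μ₀: μ₀ = (μ_n·τ_n − τ_data·x̄)/τ₀ = (-0.1265·0.731365 − 0.704698·-0.4) / 0.026667 = 0.189362/0.026667 ≈ 7.1.

μ₀ = 7.1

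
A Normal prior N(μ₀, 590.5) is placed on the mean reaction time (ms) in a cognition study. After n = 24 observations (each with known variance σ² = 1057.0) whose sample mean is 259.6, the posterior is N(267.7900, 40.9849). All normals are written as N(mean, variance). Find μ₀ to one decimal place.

The posterior mean is a precision-weighted average: μ_n = (τ₀μ₀ + τ_data·x̄)/(τ₀+τ_data), with τ₀=1/σ₀² and τ_data=n/σ².
Here τ₀ = 1/590.5 = 0.001693 and τ_data = 24/1057.0 = 0.022706, so τ_n = 0.024399.
Rearranging for μ₀: μ₀ = (μ_n·τ_n − τ_data·x̄)/τ₀ = (267.7900·0.024399 − 0.022706·259.6) / 0.001693 = 0.639331/0.001693 ≈ 377.6.

μ₀ = 377.6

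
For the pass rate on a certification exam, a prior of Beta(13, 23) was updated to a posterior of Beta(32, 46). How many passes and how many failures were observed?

19 passes and 23 failures

Under Beta–binomial conjugacy the posterior parameters are (a+s, b+f).
So s = 32 − 13 = 19 and f = 46 − 23 = 23.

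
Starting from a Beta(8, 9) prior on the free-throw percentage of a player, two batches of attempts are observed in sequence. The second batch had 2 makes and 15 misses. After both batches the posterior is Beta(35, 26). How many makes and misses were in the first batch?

Sequential conjugate updates are equivalent to a single update on the pooled data, so total successes = posterior α − prior α and total failures = posterior β − prior β.
Total across both batches: 35−8=27 makes, 26−9=17 misses.
Subtract the second batch: 27−2=25 makes and 17−15=2 misses.

25 makes and 2 misses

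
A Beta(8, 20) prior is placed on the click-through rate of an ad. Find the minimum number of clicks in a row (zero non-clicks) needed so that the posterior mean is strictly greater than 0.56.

k = 18

After k clicks and 0 non-clicks the posterior is Beta(8+k, 20), with mean (8+k)/(8+20+k).
Set (8+k)/(28+k) > 0.56 and solve: k > (0.56·28 − 8)/(1 − 0.56) = 17.455.
The smallest integer exceeding 17.455 is 18, and checking k=18: (26)/(46) = 0.5652 > 0.56.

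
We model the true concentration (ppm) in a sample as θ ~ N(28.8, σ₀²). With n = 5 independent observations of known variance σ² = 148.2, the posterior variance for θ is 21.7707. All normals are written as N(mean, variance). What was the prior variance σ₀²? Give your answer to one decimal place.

Posterior precision equals prior precision plus data precision: 1/σ_n² = 1/σ₀² + n/σ².
So 1/σ₀² = 1/21.7707 − 5/148.2 = 0.045933 − 0.033738 = 0.012195.
Hence σ₀² = 1/0.012195 ≈ 82.0.

σ₀² = 82.0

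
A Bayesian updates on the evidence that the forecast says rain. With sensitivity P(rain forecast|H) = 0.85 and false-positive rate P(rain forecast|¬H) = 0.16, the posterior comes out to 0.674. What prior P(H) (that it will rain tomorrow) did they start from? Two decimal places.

P(H) = 0.28

In odds form, posterior odds = prior odds × likelihood ratio, so prior odds = posterior odds ÷ LR.
Posterior odds = 0.674/(1−0.674) = 2.0675. LR = 0.85/0.16 = 5.3125.
Prior odds = 2.0675/5.3125 = 0.3892, so P(H) = 0.3892/(1+0.3892) ≈ 0.28.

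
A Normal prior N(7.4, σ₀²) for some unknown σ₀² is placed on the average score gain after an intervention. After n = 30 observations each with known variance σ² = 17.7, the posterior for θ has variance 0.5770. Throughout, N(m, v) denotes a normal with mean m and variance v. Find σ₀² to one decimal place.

σ₀² = 26.2

Posterior precision equals prior precision plus data precision: 1/σ_n² = 1/σ₀² + n/σ².
So 1/σ₀² = 1/0.5770 − 30/17.7 = 1.733102 − 1.694915 = 0.038187.
Hence σ₀² = 1/0.038187 ≈ 26.2.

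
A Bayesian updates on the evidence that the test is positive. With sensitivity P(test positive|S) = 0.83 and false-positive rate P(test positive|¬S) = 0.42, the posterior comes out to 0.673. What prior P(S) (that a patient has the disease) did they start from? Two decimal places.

Bayes' rule in odds form gives O(S|E) = O(S)·[P(E|S)/P(E|¬S)], hence O(S) = O(S|E)/LR.
Posterior odds = 0.673/(1−0.673) = 2.0581. LR = 0.83/0.42 = 1.9762.
Prior odds = 2.0581/1.9762 = 1.0414, so P(S) = 1.0414/(1+1.0414) ≈ 0.51.

P(S) = 0.51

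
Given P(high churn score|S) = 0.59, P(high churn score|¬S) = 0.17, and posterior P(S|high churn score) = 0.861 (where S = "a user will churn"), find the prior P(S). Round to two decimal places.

In odds form, posterior odds = prior odds × likelihood ratio, so prior odds = posterior odds ÷ LR.
Posterior odds = 0.861/(1−0.861) = 6.1942. LR = 0.59/0.17 = 3.4706.
Prior odds = 6.1942/3.4706 = 1.7848, so P(S) = 1.7848/(1+1.7848) ≈ 0.64.

P(S) = 0.64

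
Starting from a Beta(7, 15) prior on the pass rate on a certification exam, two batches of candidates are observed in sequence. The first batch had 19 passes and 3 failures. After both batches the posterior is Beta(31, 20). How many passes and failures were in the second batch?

5 passes and 2 failures

Sequential conjugate updates are equivalent to a single update on the pooled data, so total successes = posterior α − prior α and total failures = posterior β − prior β.
Total across both batches: 31−7=24 passes, 20−15=5 failures.
Subtract the first batch: 24−19=5 passes and 5−3=2 failures.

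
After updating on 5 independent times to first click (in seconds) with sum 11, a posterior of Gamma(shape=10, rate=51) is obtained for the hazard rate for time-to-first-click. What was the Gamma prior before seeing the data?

Gamma–exponential conjugacy: posterior shape = α + n, posterior rate = β + Σtᵢ.
So α = 10 − 5 = 5 and β = 51 − 11 = 40.

Gamma(shape=5, rate=40)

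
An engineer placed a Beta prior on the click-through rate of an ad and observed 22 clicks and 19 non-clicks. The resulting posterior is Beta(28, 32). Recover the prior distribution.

Beta is conjugate to the binomial likelihood: posterior = Beta(α+s, β+f).
So α = 28 − 22 = 6 and β = 32 − 19 = 13.

Beta(6, 13)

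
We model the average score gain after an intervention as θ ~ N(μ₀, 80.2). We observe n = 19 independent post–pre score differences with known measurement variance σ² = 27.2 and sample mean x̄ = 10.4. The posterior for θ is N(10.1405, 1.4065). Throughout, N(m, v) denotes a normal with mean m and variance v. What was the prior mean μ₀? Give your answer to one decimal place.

With known observation variance, the Normal–Normal posterior has precision τ_n = τ₀ + n/σ² and mean μ_n = (τ₀μ₀ + (n/σ²)x̄)/τ_n.
Here τ₀ = 1/80.2 = 0.012469 and τ_data = 19/27.2 = 0.698529, so τ_n = 0.710998.
Rearranging for μ₀: μ₀ = (μ_n·τ_n − τ_data·x̄)/τ₀ = (10.1405·0.710998 − 0.698529·10.4) / 0.012469 = -0.054826/0.012469 ≈ -4.4.

μ₀ = -4.4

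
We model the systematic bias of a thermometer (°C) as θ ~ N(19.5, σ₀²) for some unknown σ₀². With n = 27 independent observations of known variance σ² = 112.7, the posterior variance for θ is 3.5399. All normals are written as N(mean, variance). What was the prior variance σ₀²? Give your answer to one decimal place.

Posterior precision equals prior precision plus data precision: 1/σ_n² = 1/σ₀² + n/σ².
So 1/σ₀² = 1/3.5399 − 27/112.7 = 0.282494 − 0.239574 = 0.042920.
Hence σ₀² = 1/0.042920 ≈ 23.3.

σ₀² = 23.3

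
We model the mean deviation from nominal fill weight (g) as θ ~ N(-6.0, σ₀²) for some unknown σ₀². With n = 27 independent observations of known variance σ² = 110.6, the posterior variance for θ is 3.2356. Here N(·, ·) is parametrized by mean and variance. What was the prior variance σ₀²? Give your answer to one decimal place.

Posterior precision equals prior precision plus data precision: 1/σ_n² = 1/σ₀² + n/σ².
So 1/σ₀² = 1/3.2356 − 27/110.6 = 0.309062 − 0.244123 = 0.064939.
Hence σ₀² = 1/0.064939 ≈ 15.4.

σ₀² = 15.4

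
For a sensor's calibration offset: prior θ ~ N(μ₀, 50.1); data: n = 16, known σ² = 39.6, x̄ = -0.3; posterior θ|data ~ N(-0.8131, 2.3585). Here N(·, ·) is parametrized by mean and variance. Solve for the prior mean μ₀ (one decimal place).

The posterior mean is a precision-weighted average: μ_n = (τ₀μ₀ + τ_data·x̄)/(τ₀+τ_data), with τ₀=1/σ₀² and τ_data=n/σ².
Here τ₀ = 1/50.1 = 0.019960 and τ_data = 16/39.6 = 0.404040, so τ_n = 0.424000.
Rearranging for μ₀: μ₀ = (μ_n·τ_n − τ_data·x̄)/τ₀ = (-0.8131·0.424000 − 0.404040·-0.3) / 0.019960 = -0.223542/0.019960 ≈ -11.2.

μ₀ = -11.2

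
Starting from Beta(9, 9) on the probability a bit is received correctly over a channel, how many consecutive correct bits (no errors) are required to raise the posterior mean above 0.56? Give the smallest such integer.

After k correct bits and 0 errors the posterior is Beta(9+k, 9), with mean (9+k)/(9+9+k).
Set (9+k)/(18+k) > 0.56 and solve: k > (0.56·18 − 9)/(1 − 0.56) = 2.455.
The smallest integer exceeding 2.455 is 3.

k = 3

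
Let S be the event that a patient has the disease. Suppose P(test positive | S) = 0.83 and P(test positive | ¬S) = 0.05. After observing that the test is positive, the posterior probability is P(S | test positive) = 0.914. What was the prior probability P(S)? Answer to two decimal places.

Bayes' rule in odds form gives O(S|E) = O(S)·[P(E|S)/P(E|¬S)], hence O(S) = O(S|E)/LR.
Posterior odds = 0.914/(1−0.914) = 10.6279. LR = 0.83/0.05 = 16.6000.
Prior odds = 10.6279/16.6000 = 0.6402, so P(S) = 0.6402/(1+0.6402) ≈ 0.39.

P(S) = 0.39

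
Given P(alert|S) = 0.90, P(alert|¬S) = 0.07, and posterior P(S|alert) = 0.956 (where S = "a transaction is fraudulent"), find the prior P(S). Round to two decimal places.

Bayes' rule in odds form gives O(S|E) = O(S)·[P(E|S)/P(E|¬S)], hence O(S) = O(S|E)/LR.
Posterior odds = 0.956/(1−0.956) = 21.7273. LR = 0.90/0.07 = 12.8571.
Prior odds = 21.7273/12.8571 = 1.6899, so P(S) = 1.6899/(1+1.6899) ≈ 0.63.

P(S) = 0.63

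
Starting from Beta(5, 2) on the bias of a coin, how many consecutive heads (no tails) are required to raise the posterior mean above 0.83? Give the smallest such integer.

After k heads and 0 tails the posterior is Beta(5+k, 2), with mean (5+k)/(5+2+k).
Set (5+k)/(7+k) > 0.83 and solve: k > (0.83·7 − 5)/(1 − 0.83) = 4.765.
The smallest integer exceeding 4.765 is 5, and checking k=5: (10)/(12) = 0.8333 > 0.83.

k = 5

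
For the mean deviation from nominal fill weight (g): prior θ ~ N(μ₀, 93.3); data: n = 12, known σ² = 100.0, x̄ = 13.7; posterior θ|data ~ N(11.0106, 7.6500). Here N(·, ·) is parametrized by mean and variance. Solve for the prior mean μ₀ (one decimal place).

With known observation variance, the Normal–Normal posterior has precision τ_n = τ₀ + n/σ² and mean μ_n = (τ₀μ₀ + (n/σ²)x̄)/τ_n.
Here τ₀ = 1/93.3 = 0.010718 and τ_data = 12/100.0 = 0.120000, so τ_n = 0.130718.
Rearranging for μ₀: μ₀ = (μ_n·τ_n − τ_data·x̄)/τ₀ = (11.0106·0.130718 − 0.120000·13.7) / 0.010718 = -0.204716/0.010718 ≈ -19.1.

μ₀ = -19.1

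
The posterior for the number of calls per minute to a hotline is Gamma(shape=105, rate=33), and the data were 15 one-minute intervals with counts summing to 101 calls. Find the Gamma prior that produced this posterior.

Gamma(shape=4, rate=18)

Gamma–Poisson conjugacy: posterior shape = α + Σxᵢ, posterior rate = β + n.
So α = 105 − 101 = 4 and β = 33 − 15 = 18.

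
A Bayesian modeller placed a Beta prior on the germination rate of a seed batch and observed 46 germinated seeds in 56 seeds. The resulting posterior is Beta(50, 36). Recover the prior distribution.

Under Beta–binomial conjugacy the posterior parameters are (a+s, b+f).
So a = 50 − 46 = 4 and b = 36 − 10 = 26.

Beta(4, 26)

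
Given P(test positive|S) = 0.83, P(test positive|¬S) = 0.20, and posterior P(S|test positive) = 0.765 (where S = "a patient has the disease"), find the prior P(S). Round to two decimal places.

P(S) = 0.44

In odds form, posterior odds = prior odds × likelihood ratio, so prior odds = posterior odds ÷ LR.
Posterior odds = 0.765/(1−0.765) = 3.2553. LR = 0.83/0.20 = 4.1500.
Prior odds = 3.2553/4.1500 = 0.7844, so P(S) = 0.7844/(1+0.7844) ≈ 0.44.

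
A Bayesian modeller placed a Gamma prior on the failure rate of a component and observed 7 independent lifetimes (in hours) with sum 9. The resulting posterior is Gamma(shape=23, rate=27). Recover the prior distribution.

Gamma–exponential conjugacy: posterior shape = α + n, posterior rate = β + Σtᵢ.
So α = 23 − 7 = 16 and β = 27 − 9 = 18.

Gamma(shape=16, rate=18)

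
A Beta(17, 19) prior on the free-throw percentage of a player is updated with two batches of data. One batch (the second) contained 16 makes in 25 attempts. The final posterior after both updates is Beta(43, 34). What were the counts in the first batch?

10 makes and 6 misses

Because Beta–binomial updating is additive in the counts, the combined data contributed (α_post−α_prior, β_post−β_prior) successes and failures.
Total across both batches: 43−17=26 makes, 34−19=15 misses.
Subtract the second batch: 26−16=10 makes and 15−9=6 misses.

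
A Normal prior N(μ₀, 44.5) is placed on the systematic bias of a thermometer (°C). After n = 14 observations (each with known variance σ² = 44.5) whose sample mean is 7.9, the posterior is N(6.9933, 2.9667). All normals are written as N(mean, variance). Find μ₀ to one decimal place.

μ₀ = -5.7

The posterior mean is a precision-weighted average: μ_n = (τ₀μ₀ + τ_data·x̄)/(τ₀+τ_data), with τ₀=1/σ₀² and τ_data=n/σ².
Here τ₀ = 1/44.5 = 0.022472 and τ_data = 14/44.5 = 0.314607, so τ_n = 0.337079.
Rearranging for μ₀: μ₀ = (μ_n·τ_n − τ_data·x̄)/τ₀ = (6.9933·0.337079 − 0.314607·7.9) / 0.022472 = -0.128101/0.022472 ≈ -5.7.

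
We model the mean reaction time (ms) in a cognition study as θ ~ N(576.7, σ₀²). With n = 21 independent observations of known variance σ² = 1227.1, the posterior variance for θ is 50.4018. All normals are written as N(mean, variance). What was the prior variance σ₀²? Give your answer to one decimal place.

σ₀² = 366.7

Posterior precision equals prior precision plus data precision: 1/σ_n² = 1/σ₀² + n/σ².
So 1/σ₀² = 1/50.4018 − 21/1227.1 = 0.019841 − 0.017114 = 0.002727.
Hence σ₀² = 1/0.002727 ≈ 366.7.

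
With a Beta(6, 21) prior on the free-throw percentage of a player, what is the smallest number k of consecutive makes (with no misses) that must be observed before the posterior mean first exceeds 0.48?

After k makes and 0 misses the posterior is Beta(6+k, 21), with mean (6+k)/(6+21+k).
Set (6+k)/(27+k) > 0.48 and solve: k > (0.48·27 − 6)/(1 − 0.48) = 13.385.
The smallest integer exceeding 13.385 is 14.

k = 14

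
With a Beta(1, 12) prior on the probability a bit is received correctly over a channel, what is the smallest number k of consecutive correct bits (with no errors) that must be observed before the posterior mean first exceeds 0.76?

k = 38

After k correct bits and 0 errors the posterior is Beta(1+k, 12), with mean (1+k)/(1+12+k).
Set (1+k)/(13+k) > 0.76 and solve: k > (0.76·13 − 1)/(1 − 0.76) = 37.000.
The smallest integer exceeding 37.000 is 38.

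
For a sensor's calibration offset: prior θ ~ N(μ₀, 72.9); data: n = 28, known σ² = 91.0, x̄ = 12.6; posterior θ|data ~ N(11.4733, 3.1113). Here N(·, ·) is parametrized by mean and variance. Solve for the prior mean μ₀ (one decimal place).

μ₀ = -13.8

The posterior mean is a precision-weighted average: μ_n = (τ₀μ₀ + τ_data·x̄)/(τ₀+τ_data), with τ₀=1/σ₀² and τ_data=n/σ².
Here τ₀ = 1/72.9 = 0.013717 and τ_data = 28/91.0 = 0.307692, so τ_n = 0.321409.
Rearranging for μ₀: μ₀ = (μ_n·τ_n − τ_data·x̄)/τ₀ = (11.4733·0.321409 − 0.307692·12.6) / 0.013717 = -0.189297/0.013717 ≈ -13.8.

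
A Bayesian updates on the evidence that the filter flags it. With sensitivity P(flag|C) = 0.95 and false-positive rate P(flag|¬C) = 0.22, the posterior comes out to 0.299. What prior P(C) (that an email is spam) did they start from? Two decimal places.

Bayes' rule in odds form gives O(C|E) = O(C)·[P(E|C)/P(E|¬C)], hence O(C) = O(C|E)/LR.
Posterior odds = 0.299/(1−0.299) = 0.4265. LR = 0.95/0.22 = 4.3182.
Prior odds = 0.4265/4.3182 = 0.0988, so P(C) = 0.0988/(1+0.0988) ≈ 0.09.

P(C) = 0.09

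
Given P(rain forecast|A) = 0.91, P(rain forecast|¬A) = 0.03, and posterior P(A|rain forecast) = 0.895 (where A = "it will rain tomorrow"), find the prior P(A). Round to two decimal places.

P(A) = 0.22

In odds form, posterior odds = prior odds × likelihood ratio, so prior odds = posterior odds ÷ LR.
Posterior odds = 0.895/(1−0.895) = 8.5238. LR = 0.91/0.03 = 30.3333.
Prior odds = 8.5238/30.3333 = 0.2810, so P(A) = 0.2810/(1+0.2810) ≈ 0.22.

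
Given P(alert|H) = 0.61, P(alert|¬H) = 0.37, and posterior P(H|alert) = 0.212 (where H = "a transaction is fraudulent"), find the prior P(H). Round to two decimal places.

P(H) = 0.14

In odds form, posterior odds = prior odds × likelihood ratio, so prior odds = posterior odds ÷ LR.
Posterior odds = 0.212/(1−0.212) = 0.2690. LR = 0.61/0.37 = 1.6486.
Prior odds = 0.2690/1.6486 = 0.1632, so P(H) = 0.1632/(1+0.1632) ≈ 0.14.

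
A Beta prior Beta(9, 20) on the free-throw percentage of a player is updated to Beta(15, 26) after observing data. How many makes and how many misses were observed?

Under Beta–binomial conjugacy the posterior parameters are (α+s, β+f).
Match parameters: s=15−9=6, f=26−20=6.

6 makes and 6 misses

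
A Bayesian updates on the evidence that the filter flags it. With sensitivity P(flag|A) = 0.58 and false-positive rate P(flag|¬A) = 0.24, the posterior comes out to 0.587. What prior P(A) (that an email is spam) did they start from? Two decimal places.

In odds form, posterior odds = prior odds × likelihood ratio, so prior odds = posterior odds ÷ LR.
Posterior odds = 0.587/(1−0.587) = 1.4213. LR = 0.58/0.24 = 2.4167.
Prior odds = 1.4213/2.4167 = 0.5881, so P(A) = 0.5881/(1+0.5881) ≈ 0.37.

P(A) = 0.37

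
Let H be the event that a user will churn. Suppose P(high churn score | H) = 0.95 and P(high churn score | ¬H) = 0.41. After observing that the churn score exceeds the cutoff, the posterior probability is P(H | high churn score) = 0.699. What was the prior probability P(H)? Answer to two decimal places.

In odds form, posterior odds = prior odds × likelihood ratio, so prior odds = posterior odds ÷ LR.
Posterior odds = 0.699/(1−0.699) = 2.3223. LR = 0.95/0.41 = 2.3171.
Prior odds = 2.3223/2.3171 = 1.0022, so P(H) = 1.0022/(1+1.0022) ≈ 0.50.

P(H) = 0.50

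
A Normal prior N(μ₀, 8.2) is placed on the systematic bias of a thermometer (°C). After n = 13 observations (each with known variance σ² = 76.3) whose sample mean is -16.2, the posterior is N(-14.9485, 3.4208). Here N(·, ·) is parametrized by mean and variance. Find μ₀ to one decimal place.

The posterior mean is a precision-weighted average: μ_n = (τ₀μ₀ + τ_data·x̄)/(τ₀+τ_data), with τ₀=1/σ₀² and τ_data=n/σ².
Here τ₀ = 1/8.2 = 0.121951 and τ_data = 13/76.3 = 0.170380, so τ_n = 0.292331.
Rearranging for μ₀: μ₀ = (μ_n·τ_n − τ_data·x̄)/τ₀ = (-14.9485·0.292331 − 0.170380·-16.2) / 0.121951 = -1.609754/0.121951 ≈ -13.2.

μ₀ = -13.2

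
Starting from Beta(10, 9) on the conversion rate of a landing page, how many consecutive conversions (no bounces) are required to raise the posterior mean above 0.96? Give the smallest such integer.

k = 207

After k conversions and 0 bounces the posterior is Beta(10+k, 9), with mean (10+k)/(10+9+k).
Set (10+k)/(19+k) > 0.96 and solve: k > (0.96·19 − 10)/(1 − 0.96) = 206.000.
The smallest integer exceeding 206.000 is 207, and checking k=207: (217)/(226) = 0.9602 > 0.96.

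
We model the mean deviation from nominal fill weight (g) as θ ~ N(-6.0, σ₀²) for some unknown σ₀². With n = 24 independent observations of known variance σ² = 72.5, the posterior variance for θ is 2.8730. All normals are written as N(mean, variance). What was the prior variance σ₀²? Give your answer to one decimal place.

σ₀² = 58.7

For the Normal–Normal model with known σ², precisions add: τ_n = τ₀ + n/σ².
So 1/σ₀² = 1/2.8730 − 24/72.5 = 0.348068 − 0.331034 = 0.017034.
Hence σ₀² = 1/0.017034 ≈ 58.7.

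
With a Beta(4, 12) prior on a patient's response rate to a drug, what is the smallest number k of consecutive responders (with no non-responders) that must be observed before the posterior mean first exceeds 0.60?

After k responders and 0 non-responders the posterior is Beta(4+k, 12), with mean (4+k)/(4+12+k).
Set (4+k)/(16+k) > 0.60 and solve: k > (0.60·16 − 4)/(1 − 0.60) = 14.000.
The smallest integer exceeding 14.000 is 15, and checking k=15: (19)/(31) = 0.6129 > 0.60.

k = 15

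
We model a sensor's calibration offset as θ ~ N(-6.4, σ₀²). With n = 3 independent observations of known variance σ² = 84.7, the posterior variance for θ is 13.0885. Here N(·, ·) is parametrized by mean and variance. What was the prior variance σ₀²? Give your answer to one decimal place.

Posterior precision equals prior precision plus data precision: 1/σ_n² = 1/σ₀² + n/σ².
So 1/σ₀² = 1/13.0885 − 3/84.7 = 0.076403 − 0.035419 = 0.040984.
Hence σ₀² = 1/0.040984 ≈ 24.4.

σ₀² = 24.4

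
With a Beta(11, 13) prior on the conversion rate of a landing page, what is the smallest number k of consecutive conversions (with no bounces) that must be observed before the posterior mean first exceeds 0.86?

k = 69

After k conversions and 0 bounces the posterior is Beta(11+k, 13), with mean (11+k)/(11+13+k).
Set (11+k)/(24+k) > 0.86 and solve: k > (0.86·24 − 11)/(1 − 0.86) = 68.857.
The smallest integer exceeding 68.857 is 69, and checking k=69: (80)/(93) = 0.8602 > 0.86.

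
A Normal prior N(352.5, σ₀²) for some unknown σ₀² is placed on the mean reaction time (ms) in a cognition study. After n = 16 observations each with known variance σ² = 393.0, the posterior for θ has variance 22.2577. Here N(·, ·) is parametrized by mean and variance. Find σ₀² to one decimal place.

For the Normal–Normal model with known σ², precisions add: τ_n = τ₀ + n/σ².
So 1/σ₀² = 1/22.2577 − 16/393.0 = 0.044928 − 0.040712 = 0.004216.
Hence σ₀² = 1/0.004216 ≈ 237.2.

σ₀² = 237.2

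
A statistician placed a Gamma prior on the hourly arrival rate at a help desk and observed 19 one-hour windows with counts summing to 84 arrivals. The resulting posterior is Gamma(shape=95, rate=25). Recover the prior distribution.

Gamma–Poisson conjugacy: posterior shape = α + Σxᵢ, posterior rate = β + n.
So α = 95 − 84 = 11 and β = 25 − 19 = 6.

Gamma(shape=11, rate=6)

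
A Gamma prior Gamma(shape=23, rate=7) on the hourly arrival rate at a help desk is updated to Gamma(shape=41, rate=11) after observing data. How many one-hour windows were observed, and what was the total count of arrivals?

n = 4 one-hour windows with total 18 arrivals

Gamma–Poisson conjugacy: posterior shape = α + Σxᵢ, posterior rate = β + n.
Matching: Σxᵢ = 41 − 23 = 18 and n = 11 − 7 = 4.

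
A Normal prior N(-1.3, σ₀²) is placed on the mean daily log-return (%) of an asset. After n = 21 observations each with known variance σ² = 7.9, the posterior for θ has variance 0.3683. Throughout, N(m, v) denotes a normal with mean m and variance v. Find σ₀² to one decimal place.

σ₀² = 17.6

Posterior precision equals prior precision plus data precision: 1/σ_n² = 1/σ₀² + n/σ².
So 1/σ₀² = 1/0.3683 − 21/7.9 = 2.715178 − 2.658228 = 0.056950.
Hence σ₀² = 1/0.056950 ≈ 17.6.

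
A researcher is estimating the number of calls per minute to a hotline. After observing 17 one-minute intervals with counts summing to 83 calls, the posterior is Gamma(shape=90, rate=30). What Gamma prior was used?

Gamma(shape=7, rate=13)

A Gamma(α, β) prior (rate parametrization) on a Poisson rate with n observations summing to S gives posterior Gamma(α+S, β+n).
So α = 90 − 83 = 7 and β = 30 − 17 = 13.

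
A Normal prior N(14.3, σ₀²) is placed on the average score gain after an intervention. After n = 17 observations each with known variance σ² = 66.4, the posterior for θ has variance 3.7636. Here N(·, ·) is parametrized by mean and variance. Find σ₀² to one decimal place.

For the Normal–Normal model with known σ², precisions add: τ_n = τ₀ + n/σ².
So 1/σ₀² = 1/3.7636 − 17/66.4 = 0.265703 − 0.256024 = 0.009679.
Hence σ₀² = 1/0.009679 ≈ 103.3.

σ₀² = 103.3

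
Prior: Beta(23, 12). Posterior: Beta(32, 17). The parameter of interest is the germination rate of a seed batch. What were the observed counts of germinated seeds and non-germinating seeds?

9 germinated seeds and 5 non-germinating seeds

A Beta(α, β) prior with s successes and f failures in binomial data gives a Beta(α+s, β+f) posterior.
So s = 32 − 23 = 9 and f = 17 − 12 = 5.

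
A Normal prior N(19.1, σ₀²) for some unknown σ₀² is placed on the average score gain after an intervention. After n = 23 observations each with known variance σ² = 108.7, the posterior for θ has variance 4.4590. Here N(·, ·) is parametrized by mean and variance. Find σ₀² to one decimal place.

σ₀² = 78.9

For the Normal–Normal model with known σ², precisions add: τ_n = τ₀ + n/σ².
So 1/σ₀² = 1/4.4590 − 23/108.7 = 0.224266 − 0.211592 = 0.012674.
Hence σ₀² = 1/0.012674 ≈ 78.9.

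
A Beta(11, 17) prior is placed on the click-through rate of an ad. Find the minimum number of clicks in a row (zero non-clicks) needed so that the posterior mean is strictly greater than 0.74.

After k clicks and 0 non-clicks the posterior is Beta(11+k, 17), with mean (11+k)/(11+17+k).
Set (11+k)/(28+k) > 0.74 and solve: k > (0.74·28 − 11)/(1 − 0.74) = 37.385.
The smallest integer exceeding 37.385 is 38.

k = 38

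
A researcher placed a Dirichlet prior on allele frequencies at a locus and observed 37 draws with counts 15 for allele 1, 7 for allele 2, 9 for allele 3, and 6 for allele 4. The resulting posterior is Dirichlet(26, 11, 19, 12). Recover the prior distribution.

For a Dirichlet(α) prior with multinomial counts c, the posterior is Dirichlet(α + c) componentwise.
Subtract each count from the matching posterior parameter: 26−15=11, 11−7=4, 19−9=10, 12−6=6.

Dirichlet(11, 4, 10, 6)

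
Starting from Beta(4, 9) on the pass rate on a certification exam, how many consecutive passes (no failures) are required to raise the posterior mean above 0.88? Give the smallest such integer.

After k passes and 0 failures the posterior is Beta(4+k, 9), with mean (4+k)/(4+9+k).
Set (4+k)/(13+k) > 0.88 and solve: k > (0.88·13 − 4)/(1 − 0.88) = 62.000.
The smallest integer exceeding 62.000 is 63, and checking k=63: (67)/(76) = 0.8816 > 0.88.

k = 63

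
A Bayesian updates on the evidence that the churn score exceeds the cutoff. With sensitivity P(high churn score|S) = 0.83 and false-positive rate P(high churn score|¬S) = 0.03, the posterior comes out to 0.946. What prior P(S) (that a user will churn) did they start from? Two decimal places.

In odds form, posterior odds = prior odds × likelihood ratio, so prior odds = posterior odds ÷ LR.
Posterior odds = 0.946/(1−0.946) = 17.5185. LR = 0.83/0.03 = 27.6667.
Prior odds = 17.5185/27.6667 = 0.6332, so P(S) = 0.6332/(1+0.6332) ≈ 0.39.

P(S) = 0.39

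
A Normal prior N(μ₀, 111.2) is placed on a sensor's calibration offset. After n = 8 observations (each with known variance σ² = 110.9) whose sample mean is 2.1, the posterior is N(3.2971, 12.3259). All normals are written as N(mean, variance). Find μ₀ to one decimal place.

The posterior mean is a precision-weighted average: μ_n = (τ₀μ₀ + τ_data·x̄)/(τ₀+τ_data), with τ₀=1/σ₀² and τ_data=n/σ².
Here τ₀ = 1/111.2 = 0.008993 and τ_data = 8/110.9 = 0.072137, so τ_n = 0.081130.
Rearranging for μ₀: μ₀ = (μ_n·τ_n − τ_data·x̄)/τ₀ = (3.2971·0.081130 − 0.072137·2.1) / 0.008993 = 0.116006/0.008993 ≈ 12.9.

μ₀ = 12.9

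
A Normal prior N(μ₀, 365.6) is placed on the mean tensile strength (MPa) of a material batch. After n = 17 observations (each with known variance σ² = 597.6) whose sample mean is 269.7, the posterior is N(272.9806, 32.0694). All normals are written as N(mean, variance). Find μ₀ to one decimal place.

μ₀ = 307.1

The posterior mean is a precision-weighted average: μ_n = (τ₀μ₀ + τ_data·x̄)/(τ₀+τ_data), with τ₀=1/σ₀² and τ_data=n/σ².
Here τ₀ = 1/365.6 = 0.002735 and τ_data = 17/597.6 = 0.028447, so τ_n = 0.031182.
Rearranging for μ₀: μ₀ = (μ_n·τ_n − τ_data·x̄)/τ₀ = (272.9806·0.031182 − 0.028447·269.7) / 0.002735 = 0.839925/0.002735 ≈ 307.1.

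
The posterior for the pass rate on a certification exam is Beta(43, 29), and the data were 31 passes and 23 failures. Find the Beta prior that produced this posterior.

Beta is conjugate to the binomial likelihood: posterior = Beta(a+s, b+f).
Subtract the data counts: 43−31=12, 29−23=6.

Beta(12, 6)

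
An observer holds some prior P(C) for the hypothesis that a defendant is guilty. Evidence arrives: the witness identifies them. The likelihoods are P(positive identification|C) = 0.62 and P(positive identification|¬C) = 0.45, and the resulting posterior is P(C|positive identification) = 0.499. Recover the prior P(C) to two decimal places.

P(C) = 0.42

In odds form, posterior odds = prior odds × likelihood ratio, so prior odds = posterior odds ÷ LR.
Posterior odds = 0.499/(1−0.499) = 0.9960. LR = 0.62/0.45 = 1.3778.
Prior odds = 0.9960/1.3778 = 0.7229, so P(C) = 0.7229/(1+0.7229) ≈ 0.42.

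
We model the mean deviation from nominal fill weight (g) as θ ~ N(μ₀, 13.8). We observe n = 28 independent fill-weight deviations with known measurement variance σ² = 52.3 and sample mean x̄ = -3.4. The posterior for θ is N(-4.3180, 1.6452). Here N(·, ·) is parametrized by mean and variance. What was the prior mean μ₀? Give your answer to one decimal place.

μ₀ = -11.1

With known observation variance, the Normal–Normal posterior has precision τ_n = τ₀ + n/σ² and mean μ_n = (τ₀μ₀ + (n/σ²)x̄)/τ_n.
Here τ₀ = 1/13.8 = 0.072464 and τ_data = 28/52.3 = 0.535373, so τ_n = 0.607837.
Rearranging for μ₀: μ₀ = (μ_n·τ_n − τ_data·x̄)/τ₀ = (-4.3180·0.607837 − 0.535373·-3.4) / 0.072464 = -0.804372/0.072464 ≈ -11.1.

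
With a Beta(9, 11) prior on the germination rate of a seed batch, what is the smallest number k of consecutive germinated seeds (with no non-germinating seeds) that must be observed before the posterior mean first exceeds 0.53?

k = 4

After k germinated seeds and 0 non-germinating seeds the posterior is Beta(9+k, 11), with mean (9+k)/(9+11+k).
Set (9+k)/(20+k) > 0.53 and solve: k > (0.53·20 − 9)/(1 − 0.53) = 3.404.
The smallest integer exceeding 3.404 is 4.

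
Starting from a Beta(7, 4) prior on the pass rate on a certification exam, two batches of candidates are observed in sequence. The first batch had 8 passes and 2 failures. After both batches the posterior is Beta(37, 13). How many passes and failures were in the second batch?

22 passes and 7 failures

Because Beta–binomial updating is additive in the counts, the combined data contributed (α_post−α_prior, β_post−β_prior) successes and failures.
Total across both batches: 37−7=30 passes, 13−4=9 failures.
Subtract the first batch: 30−8=22 passes and 9−2=7 failures.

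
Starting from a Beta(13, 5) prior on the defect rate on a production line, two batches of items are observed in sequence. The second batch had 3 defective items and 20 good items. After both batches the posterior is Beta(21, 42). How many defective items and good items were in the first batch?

Because Beta–binomial updating is additive in the counts, the combined data contributed (α_post−α_prior, β_post−β_prior) successes and failures.
Total across both batches: 21−13=8 defective items, 42−5=37 good items.
Subtract the second batch: 8−3=5 defective items and 37−20=17 good items.

5 defective items and 17 good items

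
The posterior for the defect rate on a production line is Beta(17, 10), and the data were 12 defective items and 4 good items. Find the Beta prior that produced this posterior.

Beta is conjugate to the binomial likelihood: posterior = Beta(a+s, b+f).
So a = 17 − 12 = 5 and b = 10 − 4 = 6.

Beta(5, 6)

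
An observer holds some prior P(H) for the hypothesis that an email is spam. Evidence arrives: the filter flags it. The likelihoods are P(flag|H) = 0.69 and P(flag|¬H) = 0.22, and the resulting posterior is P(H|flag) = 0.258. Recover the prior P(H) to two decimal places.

In odds form, posterior odds = prior odds × likelihood ratio, so prior odds = posterior odds ÷ LR.
Posterior odds = 0.258/(1−0.258) = 0.3477. LR = 0.69/0.22 = 3.1364.
Prior odds = 0.3477/3.1364 = 0.1109, so P(H) = 0.1109/(1+0.1109) ≈ 0.10.

P(H) = 0.10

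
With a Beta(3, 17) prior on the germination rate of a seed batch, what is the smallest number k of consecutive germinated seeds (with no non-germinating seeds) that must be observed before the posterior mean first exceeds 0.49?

k = 14

After k germinated seeds and 0 non-germinating seeds the posterior is Beta(3+k, 17), with mean (3+k)/(3+17+k).
Set (3+k)/(20+k) > 0.49 and solve: k > (0.49·20 − 3)/(1 − 0.49) = 13.333.
The smallest integer exceeding 13.333 is 14.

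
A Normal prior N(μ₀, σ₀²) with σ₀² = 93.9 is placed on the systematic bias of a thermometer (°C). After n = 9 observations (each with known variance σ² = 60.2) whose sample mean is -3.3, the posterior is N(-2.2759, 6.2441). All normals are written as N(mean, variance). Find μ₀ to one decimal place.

μ₀ = 12.1

With known observation variance, the Normal–Normal posterior has precision τ_n = τ₀ + n/σ² and mean μ_n = (τ₀μ₀ + (n/σ²)x̄)/τ_n.
Here τ₀ = 1/93.9 = 0.010650 and τ_data = 9/60.2 = 0.149502, so τ_n = 0.160152.
Rearranging for μ₀: μ₀ = (μ_n·τ_n − τ_data·x̄)/τ₀ = (-2.2759·0.160152 − 0.149502·-3.3) / 0.010650 = 0.128867/0.010650 ≈ 12.1.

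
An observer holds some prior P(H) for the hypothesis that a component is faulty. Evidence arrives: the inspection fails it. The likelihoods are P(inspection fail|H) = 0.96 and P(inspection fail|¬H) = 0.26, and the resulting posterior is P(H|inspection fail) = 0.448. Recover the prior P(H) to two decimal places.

Bayes' rule in odds form gives O(H|E) = O(H)·[P(E|H)/P(E|¬H)], hence O(H) = O(H|E)/LR.
Posterior odds = 0.448/(1−0.448) = 0.8116. LR = 0.96/0.26 = 3.6923.
Prior odds = 0.8116/3.6923 = 0.2198, so P(H) = 0.2198/(1+0.2198) ≈ 0.18.

P(H) = 0.18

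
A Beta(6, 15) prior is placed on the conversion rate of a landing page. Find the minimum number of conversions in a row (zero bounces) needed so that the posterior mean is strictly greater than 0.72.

k = 33

After k conversions and 0 bounces the posterior is Beta(6+k, 15), with mean (6+k)/(6+15+k).
Set (6+k)/(21+k) > 0.72 and solve: k > (0.72·21 − 6)/(1 − 0.72) = 32.571.
The smallest integer exceeding 32.571 is 33.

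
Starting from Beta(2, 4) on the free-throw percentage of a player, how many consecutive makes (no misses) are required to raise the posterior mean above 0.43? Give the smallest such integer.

k = 2

After k makes and 0 misses the posterior is Beta(2+k, 4), with mean (2+k)/(2+4+k).
Set (2+k)/(6+k) > 0.43 and solve: k > (0.43·6 − 2)/(1 − 0.43) = 1.018.
The smallest integer exceeding 1.018 is 2, and checking k=2: (4)/(8) = 0.5000 > 0.43.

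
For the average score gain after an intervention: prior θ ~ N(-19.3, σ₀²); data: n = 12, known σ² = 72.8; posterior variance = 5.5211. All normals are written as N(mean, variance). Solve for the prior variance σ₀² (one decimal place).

Posterior precision equals prior precision plus data precision: 1/σ_n² = 1/σ₀² + n/σ².
So 1/σ₀² = 1/5.5211 − 12/72.8 = 0.181123 − 0.164835 = 0.016288.
Hence σ₀² = 1/0.016288 ≈ 61.4.

σ₀² = 61.4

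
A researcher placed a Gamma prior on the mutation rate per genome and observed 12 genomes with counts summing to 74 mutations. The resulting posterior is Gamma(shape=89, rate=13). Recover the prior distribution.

A Gamma(α, β) prior (rate parametrization) on a Poisson rate with n observations summing to S gives posterior Gamma(α+S, β+n).
So α = 89 − 74 = 15 and β = 13 − 12 = 1.

Gamma(shape=15, rate=1)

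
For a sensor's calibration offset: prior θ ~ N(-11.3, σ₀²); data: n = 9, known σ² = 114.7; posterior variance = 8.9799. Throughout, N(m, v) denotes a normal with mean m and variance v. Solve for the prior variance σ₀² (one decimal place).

Posterior precision equals prior precision plus data precision: 1/σ_n² = 1/σ₀² + n/σ².
So 1/σ₀² = 1/8.9799 − 9/114.7 = 0.111360 − 0.078466 = 0.032894.
Hence σ₀² = 1/0.032894 ≈ 30.4.

σ₀² = 30.4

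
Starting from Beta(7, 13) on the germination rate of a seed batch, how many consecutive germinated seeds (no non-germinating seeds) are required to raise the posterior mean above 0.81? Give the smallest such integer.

k = 49

After k germinated seeds and 0 non-germinating seeds the posterior is Beta(7+k, 13), with mean (7+k)/(7+13+k).
Set (7+k)/(20+k) > 0.81 and solve: k > (0.81·20 − 7)/(1 − 0.81) = 48.421.
The smallest integer exceeding 48.421 is 49.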